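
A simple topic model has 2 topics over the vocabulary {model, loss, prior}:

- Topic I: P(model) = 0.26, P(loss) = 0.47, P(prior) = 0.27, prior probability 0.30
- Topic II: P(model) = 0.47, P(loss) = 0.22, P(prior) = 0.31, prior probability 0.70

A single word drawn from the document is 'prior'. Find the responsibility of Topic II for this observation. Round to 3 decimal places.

0.728

Posterior ∝ prior × likelihood, so P(k | x) ∝ w_k f_k(x); normalise over all components.
Evaluate each component's likelihood at the observed value:
  L_I = P(prior | comp) = 0.27
  L_II = P(prior | comp) = 0.31
Unnormalised posteriors:
  w_I·L_I = 0.30 × 0.27 = 0.081
  w_II·L_II = 0.70 × 0.31 = 0.217
Denominator: 0.081 + 0.217 = 0.298
Responsibility of Topic II: 0.217 / 0.298 ≈ 0.728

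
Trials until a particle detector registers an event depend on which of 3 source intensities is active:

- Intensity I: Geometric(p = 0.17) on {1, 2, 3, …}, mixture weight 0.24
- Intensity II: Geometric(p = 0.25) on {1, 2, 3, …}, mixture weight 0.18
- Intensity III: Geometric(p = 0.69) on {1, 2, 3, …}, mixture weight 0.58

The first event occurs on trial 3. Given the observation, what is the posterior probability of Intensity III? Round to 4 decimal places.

0.4186

Posterior ∝ prior × likelihood, so P(k | x) ∝ P(Z=k) f_k(x); normalise over all components.
Geometric probabilities:
  L_I = 0.17·(1−0.17)^2 = 0.17·0.6889 = 0.117113
  L_II = 0.25·(1−0.25)^2 = 0.25·0.5625 = 0.140625
  L_III = 0.69·(1−0.69)^2 = 0.69·0.0961 = 0.066309
Unnormalised posteriors:
  P(Z=I)·L_I = 0.24 × 0.117113 = 0.0281071
  P(Z=II)·L_II = 0.18 × 0.140625 = 0.0253125
  P(Z=III)·L_III = 0.58 × 0.066309 = 0.0384592
Normaliser: 0.0281071 + 0.0253125 + 0.0384592 = 0.0918788
P(Intensity III | data) ≈ 0.4186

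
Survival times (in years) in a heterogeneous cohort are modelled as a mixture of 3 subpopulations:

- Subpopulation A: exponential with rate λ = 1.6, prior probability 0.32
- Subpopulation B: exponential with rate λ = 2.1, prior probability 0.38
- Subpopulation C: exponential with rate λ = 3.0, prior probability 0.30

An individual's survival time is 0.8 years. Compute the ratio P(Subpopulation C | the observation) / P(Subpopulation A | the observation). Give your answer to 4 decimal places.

0.5735

Since P(k|x) ∝ π_k f_k(x), the posterior odds are π_i f_i(x) / (π_j f_j(x)).
Component likelihoods at x = 0.8 years:
  L_A = 0.44486
  L_B = 0.391385
  L_C = 0.272154
Odds = (0.30/0.32) × (0.272154/0.44486) = 0.9375 × 0.611775 ≈ 0.5735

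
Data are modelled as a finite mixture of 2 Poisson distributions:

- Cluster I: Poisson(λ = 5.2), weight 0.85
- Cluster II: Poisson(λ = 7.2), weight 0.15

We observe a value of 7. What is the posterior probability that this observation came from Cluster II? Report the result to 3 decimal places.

0.189

The responsibility of component k is P(Z=k) f_k(x) divided by Σ_j P(Z=j) f_j(x).
Evaluate each component's likelihood at the observed value:
  p_I = e^(−5.2)·5.2^7/7! = 0.112528
  p_II = e^(−7.2)·7.2^7/7! = 0.148586
Prior × likelihood for each component:
  P(Z=I)·p_I = 0.85 × 0.112528 = 0.095649
  P(Z=II)·p_II = 0.15 × 0.148586 = 0.0222878
Evidence: 0.095649 + 0.0222878 = 0.117937
P(Cluster II | 7) ≈ 0.189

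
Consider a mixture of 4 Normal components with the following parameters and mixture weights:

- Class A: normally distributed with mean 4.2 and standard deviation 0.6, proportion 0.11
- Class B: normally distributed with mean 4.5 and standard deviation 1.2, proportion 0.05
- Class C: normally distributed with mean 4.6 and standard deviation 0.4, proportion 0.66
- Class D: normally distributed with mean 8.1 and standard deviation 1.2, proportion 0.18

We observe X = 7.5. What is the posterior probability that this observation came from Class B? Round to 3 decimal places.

P(component k | x) = w_k·f_k(x) / marginal(x), where marginal(x) = Σ_j w_j·f_j(x).
Evaluate each component's likelihood at the observed value:
  p_A = 1.79496e-07
  p_B = 0.0146069
  p_C = 3.84634e-12
  p_D = 0.293388
Prior × likelihood for each component:
  w_A·p_A = 0.11 × 1.79496e-07 = 1.97446e-08
  w_B·p_B = 0.05 × 0.0146069 = 0.000730346
  w_C·p_C = 0.66 × 3.84634e-12 = 2.53859e-12
  w_D·p_D = 0.18 × 0.293388 = 0.0528098
Marginal: 1.97446e-08 + 0.000730346 + 2.53859e-12 + 0.0528098 = 0.0535402
So the posterior for Class B is 0.000730346 / 0.0535402 ≈ 0.014.

0.014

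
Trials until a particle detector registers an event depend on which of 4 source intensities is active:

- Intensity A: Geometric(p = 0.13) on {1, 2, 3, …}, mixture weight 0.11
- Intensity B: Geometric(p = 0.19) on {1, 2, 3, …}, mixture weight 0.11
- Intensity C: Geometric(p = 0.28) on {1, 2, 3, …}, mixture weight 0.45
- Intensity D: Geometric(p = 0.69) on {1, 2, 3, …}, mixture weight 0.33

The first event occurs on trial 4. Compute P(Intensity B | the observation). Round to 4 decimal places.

0.1494

The responsibility of component k is π_k f_k(x) divided by Σ_j π_j f_j(x).
Evaluate each component's likelihood at the observed value:
  L_A = 0.0856054
  L_B = 0.100974
  L_C = 0.104509
  L_D = 0.0205558
Prior × likelihood for each component:
  π_A·L_A = 0.11 × 0.0856054 = 0.00941659
  π_B·L_B = 0.11 × 0.100974 = 0.0111071
  π_C·L_C = 0.45 × 0.104509 = 0.0470292
  π_D·L_D = 0.33 × 0.0205558 = 0.00678341
Denominator: 0.00941659 + 0.0111071 + 0.0470292 + 0.00678341 = 0.0743364
P(Intensity B | x) = 0.0111071 / 0.0743364 ≈ 0.1494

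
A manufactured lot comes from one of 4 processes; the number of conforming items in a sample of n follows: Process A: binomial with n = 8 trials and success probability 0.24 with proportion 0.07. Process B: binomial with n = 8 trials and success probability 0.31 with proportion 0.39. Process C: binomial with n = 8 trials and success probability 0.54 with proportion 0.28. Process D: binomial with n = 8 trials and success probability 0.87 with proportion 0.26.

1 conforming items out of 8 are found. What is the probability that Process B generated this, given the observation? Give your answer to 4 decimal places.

Posterior ∝ prior × likelihood, so P(k | x) ∝ π_k f_k(x); normalise over all components.
Evaluate each component's likelihood at the observed value:
  f_A = C(8,1)·0.24^1·0.76^7 = 8·0.24·0.146452 = 0.281188
  f_B = C(8,1)·0.31^1·0.69^7 = 8·0.31·0.0744635 = 0.18467
  f_C = C(8,1)·0.54^1·0.46^7 = 8·0.54·0.00435818 = 0.0188273
  f_D = C(8,1)·0.87^1·0.13^7 = 8·0.87·6.27485e-07 = 4.3673e-06
Prior × likelihood for each component:
  π_A·f_A = 0.07 × 0.281188 = 0.0196831
  π_B·f_B = 0.39 × 0.18467 = 0.0720211
  π_C·f_C = 0.28 × 0.0188273 = 0.00527165
  π_D·f_D = 0.26 × 4.3673e-06 = 1.1355e-06
Evidence: 0.0196831 + 0.0720211 + 0.00527165 + 1.1355e-06 = 0.0969771
Responsibility of Process B: 0.0720211 / 0.0969771 ≈ 0.7427

0.7427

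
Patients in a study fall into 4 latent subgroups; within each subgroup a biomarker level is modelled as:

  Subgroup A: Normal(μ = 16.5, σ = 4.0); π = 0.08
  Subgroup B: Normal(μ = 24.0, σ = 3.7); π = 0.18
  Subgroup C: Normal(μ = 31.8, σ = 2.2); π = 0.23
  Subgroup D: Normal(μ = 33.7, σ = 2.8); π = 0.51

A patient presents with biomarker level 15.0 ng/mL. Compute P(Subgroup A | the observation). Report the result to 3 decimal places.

0.881

The responsibility of component k is P(Z=k) f_k(x) divided by Σ_j P(Z=j) f_j(x).
Component likelihoods at x = 15.0 ng/mL:
  f_A = 0.0929638
  f_B = 0.00559638
  f_C = 3.94232e-14
  f_D = 2.93944e-11
Prior × likelihood for each component:
  P(Z=A)·f_A = 0.08 × 0.0929638 = 0.0074371
  P(Z=B)·f_B = 0.18 × 0.00559638 = 0.00100735
  P(Z=C)·f_C = 0.23 × 3.94232e-14 = 9.06735e-15
  P(Z=D)·f_D = 0.51 × 2.93944e-11 = 1.49912e-11
Denominator: 0.0074371 + 0.00100735 + 9.06735e-15 + 1.49912e-11 = 0.00844445
P(Subgroup A | x) ≈ 0.881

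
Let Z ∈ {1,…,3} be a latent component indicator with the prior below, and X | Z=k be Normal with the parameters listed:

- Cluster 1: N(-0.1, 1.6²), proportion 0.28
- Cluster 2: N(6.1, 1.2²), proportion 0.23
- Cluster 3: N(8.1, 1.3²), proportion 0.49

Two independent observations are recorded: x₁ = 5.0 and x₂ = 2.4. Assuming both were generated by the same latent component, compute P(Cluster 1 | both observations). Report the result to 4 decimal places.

Posterior ∝ prior × likelihood, so P(k | x) ∝ w_k f_k(x); normalise over all components.
Since both observations come from the same component, the likelihood for component k is f_k(x₁)·f_k(x₂).
  L_1 = [(1/(1.6·√(2π)))·exp(−(5.0−-0.1)²/(2·1.6²)) = 0.249339·exp(-5.08008) = 0.00155074] × [0.0735606] = 0.000114074
  L_2 = [(1/(1.2·√(2π)))·exp(−(5.0−6.1)²/(2·1.2²)) = 0.332452·exp(-0.42014) = 0.218406] × [0.0028663] = 0.000626018
  L_3 = [(1/(1.3·√(2π)))·exp(−(5.0−8.1)²/(2·1.3²)) = 0.306879·exp(-2.84320) = 0.0178724] × [2.05278e-05] = 3.66882e-07
Unnormalised posteriors:
  w_1·L_1 = 0.28 × 0.000114074 = 3.19406e-05
  w_2·L_2 = 0.23 × 0.000626018 = 0.000143984
  w_3·L_3 = 0.49 × 3.66882e-07 = 1.79772e-07
Marginal: 3.19406e-05 + 0.000143984 + 1.79772e-07 = 0.000176105
So the posterior for Cluster 1 is 3.19406e-05 / 0.000176105 ≈ 0.1814.

0.1814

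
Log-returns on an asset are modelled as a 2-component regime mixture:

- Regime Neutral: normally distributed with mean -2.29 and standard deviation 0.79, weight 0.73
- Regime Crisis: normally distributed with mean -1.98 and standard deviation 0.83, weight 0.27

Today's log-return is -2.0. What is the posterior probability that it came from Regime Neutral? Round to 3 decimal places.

0.726

By Bayes' theorem, P(k | x) = w_k f_k(x) / Σ_j w_j f_j(x).
Component likelihoods at x = -2.0:
  p_Neutral = (1/(0.79·√(2π)))·exp(−(-2.0−-2.29)²/(2·0.79²)) = 0.504990·exp(-0.06738) = 0.472086
  p_Crisis = (1/(0.83·√(2π)))·exp(−(-2.0−-1.98)²/(2·0.83²)) = 0.480653·exp(-0.00029) = 0.480514
Prior × likelihood for each component:
  w_Neutral·p_Neutral = 0.73 × 0.472086 = 0.344623
  w_Crisis·p_Crisis = 0.27 × 0.480514 = 0.129739
Marginal: 0.344623 + 0.129739 = 0.474362
P(Regime Neutral | -2.0) ≈ 0.726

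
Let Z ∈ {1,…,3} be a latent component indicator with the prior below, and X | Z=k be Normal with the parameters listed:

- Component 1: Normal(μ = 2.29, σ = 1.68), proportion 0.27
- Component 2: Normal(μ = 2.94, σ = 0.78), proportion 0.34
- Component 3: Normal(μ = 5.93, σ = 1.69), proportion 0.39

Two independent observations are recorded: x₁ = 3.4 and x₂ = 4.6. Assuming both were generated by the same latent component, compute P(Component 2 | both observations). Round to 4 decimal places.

0.4382

Posterior ∝ prior × likelihood, so P(k | x) ∝ π_k f_k(x); normalise over all components.
Since both observations come from the same component, the likelihood for component k is f_k(x₁)·f_k(x₂).
  L_1 = [(1/(1.68·√(2π)))·exp(−(3.4−2.29)²/(2·1.68²)) = 0.237466·exp(-0.21827) = 0.1909] × [0.0922692] = 0.0176142
  L_2 = [(1/(0.78·√(2π)))·exp(−(3.4−2.94)²/(2·0.78²)) = 0.511464·exp(-0.17390) = 0.429826] × [0.0531251] = 0.0228345
  L_3 = [(1/(1.69·√(2π)))·exp(−(3.4−5.93)²/(2·1.69²)) = 0.236061·exp(-1.12057) = 0.0769782] × [0.173195] = 0.0133322
Prior × likelihood for each component:
  π_1·L_1 = 0.27 × 0.0176142 = 0.00475584
  π_2·L_2 = 0.34 × 0.0228345 = 0.00776374
  π_3·L_3 = 0.39 × 0.0133322 = 0.00519957
Denominator: 0.00475584 + 0.00776374 + 0.00519957 = 0.0177191
So the posterior for Component 2 is 0.00776374 / 0.0177191 ≈ 0.4382.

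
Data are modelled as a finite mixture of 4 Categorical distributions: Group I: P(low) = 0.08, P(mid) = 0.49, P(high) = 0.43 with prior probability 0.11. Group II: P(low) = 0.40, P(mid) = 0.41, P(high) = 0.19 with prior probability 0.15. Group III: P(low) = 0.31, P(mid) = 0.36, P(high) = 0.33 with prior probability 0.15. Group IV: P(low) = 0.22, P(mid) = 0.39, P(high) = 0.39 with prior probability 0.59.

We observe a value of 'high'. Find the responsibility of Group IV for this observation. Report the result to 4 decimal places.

Apply Bayes' rule: the posterior for each component is proportional to its prior times its likelihood at x.
Component likelihoods at x = 'high':
  f_I = 0.43
  f_II = 0.19
  f_III = 0.33
  f_IV = 0.39
Multiply by the mixture weights:
  P(Z=I)·f_I = 0.11 × 0.43 = 0.0473
  P(Z=II)·f_II = 0.15 × 0.19 = 0.0285
  P(Z=III)·f_III = 0.15 × 0.33 = 0.0495
  P(Z=IV)·f_IV = 0.59 × 0.39 = 0.2301
Normaliser: 0.0473 + 0.0285 + 0.0495 + 0.2301 = 0.3554
Responsibility of Group IV: 0.2301 / 0.3554 ≈ 0.6474

0.6474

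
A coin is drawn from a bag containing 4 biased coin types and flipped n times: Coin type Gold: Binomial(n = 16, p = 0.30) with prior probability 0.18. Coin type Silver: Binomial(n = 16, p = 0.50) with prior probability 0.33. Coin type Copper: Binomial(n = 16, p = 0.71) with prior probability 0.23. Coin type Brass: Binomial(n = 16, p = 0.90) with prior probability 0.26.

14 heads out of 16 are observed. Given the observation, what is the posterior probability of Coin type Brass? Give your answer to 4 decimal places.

0.7828

The responsibility of component k is w_k f_k(x) divided by Σ_j w_j f_j(x).
Evaluate each component's likelihood at the observed value:
  f_Gold = 2.81239e-06
  f_Silver = 0.00183105
  f_Copper = 0.0834822
  f_Brass = 0.274522
Weight by the priors:
  w_Gold·f_Gold = 0.18 × 2.81239e-06 = 5.06229e-07
  w_Silver·f_Silver = 0.33 × 0.00183105 = 0.000604248
  w_Copper·f_Copper = 0.23 × 0.0834822 = 0.0192009
  w_Brass·f_Brass = 0.26 × 0.274522 = 0.0713756
Evidence: 5.06229e-07 + 0.000604248 + 0.0192009 + 0.0713756 = 0.0911813
P(Coin type Brass | x) = 0.0713756 / 0.0911813 ≈ 0.7828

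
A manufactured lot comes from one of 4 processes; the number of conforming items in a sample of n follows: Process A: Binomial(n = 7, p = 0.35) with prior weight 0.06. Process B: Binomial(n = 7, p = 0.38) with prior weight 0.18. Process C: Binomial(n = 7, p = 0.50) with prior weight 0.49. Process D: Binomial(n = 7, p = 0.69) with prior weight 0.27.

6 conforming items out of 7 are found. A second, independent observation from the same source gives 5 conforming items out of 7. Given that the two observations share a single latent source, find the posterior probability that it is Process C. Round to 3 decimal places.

Posterior ∝ prior × likelihood, so P(k | x) ∝ π_k f_k(x); normalise over all components.
Since both observations come from the same component, the likelihood for component k is f_k(x₁)·f_k(x₂).
  L_A = [0.00836411] × [0.0466] = 0.000389768
  L_B = [0.0130675] × [0.0639618] = 0.000835818
  L_C = [0.0546875] × [0.164062] = 0.00897217
  L_D = [0.234182] × [0.315637] = 0.0739167
Multiply by the mixture weights:
  π_A·L_A = 0.06 × 0.000389768 = 2.33861e-05
  π_B·L_B = 0.18 × 0.000835818 = 0.000150447
  π_C·L_C = 0.49 × 0.00897217 = 0.00439636
  π_D·L_D = 0.27 × 0.0739167 = 0.0199575
Marginal: 2.33861e-05 + 0.000150447 + 0.00439636 + 0.0199575 = 0.0245277
Responsibility of Process C: 0.00439636 / 0.0245277 ≈ 0.179

0.179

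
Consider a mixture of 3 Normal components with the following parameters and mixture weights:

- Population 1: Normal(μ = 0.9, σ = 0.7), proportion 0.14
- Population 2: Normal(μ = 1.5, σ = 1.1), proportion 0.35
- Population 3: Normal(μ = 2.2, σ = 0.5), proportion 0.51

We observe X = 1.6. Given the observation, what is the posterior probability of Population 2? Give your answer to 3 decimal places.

0.339

Apply Bayes' rule: the posterior for each component is proportional to its prior times its likelihood at x.
Normal densities:
  L_1 = (1/(0.7·√(2π)))·exp(−(1.6−0.9)²/(2·0.7²)) = 0.569918·exp(-0.50000) = 0.345672
  L_2 = (1/(1.1·√(2π)))·exp(−(1.6−1.5)²/(2·1.1²)) = 0.362675·exp(-0.00413) = 0.361179
  L_3 = (1/(0.5·√(2π)))·exp(−(1.6−2.2)²/(2·0.5²)) = 0.797885·exp(-0.72000) = 0.388372
Unnormalised posteriors:
  w_1·L_1 = 0.14 × 0.345672 = 0.0483941
  w_2·L_2 = 0.35 × 0.361179 = 0.126413
  w_3·L_3 = 0.51 × 0.388372 = 0.19807
Normaliser: 0.0483941 + 0.126413 + 0.19807 = 0.372877
Responsibility of Population 2: 0.126413 / 0.372877 ≈ 0.339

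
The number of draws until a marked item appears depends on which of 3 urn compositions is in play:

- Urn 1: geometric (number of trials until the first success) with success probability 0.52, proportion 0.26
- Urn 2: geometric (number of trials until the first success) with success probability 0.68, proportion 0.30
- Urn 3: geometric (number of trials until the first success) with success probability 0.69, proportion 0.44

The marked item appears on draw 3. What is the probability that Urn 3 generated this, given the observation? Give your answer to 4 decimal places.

0.3592

The responsibility of component k is π_k f_k(x) divided by Σ_j π_j f_j(x).
Geometric probabilities:
  f_1 = 0.52·(1−0.52)^2 = 0.52·0.2304 = 0.119808
  f_2 = 0.68·(1−0.68)^2 = 0.68·0.1024 = 0.069632
  f_3 = 0.69·(1−0.69)^2 = 0.69·0.0961 = 0.066309
Prior × likelihood for each component:
  π_1·f_1 = 0.26 × 0.119808 = 0.0311501
  π_2·f_2 = 0.30 × 0.069632 = 0.0208896
  π_3·f_3 = 0.44 × 0.066309 = 0.029176
Normaliser: 0.0311501 + 0.0208896 + 0.029176 = 0.0812156
P(Urn 3 | data) = 0.029176 / 0.0812156 ≈ 0.3592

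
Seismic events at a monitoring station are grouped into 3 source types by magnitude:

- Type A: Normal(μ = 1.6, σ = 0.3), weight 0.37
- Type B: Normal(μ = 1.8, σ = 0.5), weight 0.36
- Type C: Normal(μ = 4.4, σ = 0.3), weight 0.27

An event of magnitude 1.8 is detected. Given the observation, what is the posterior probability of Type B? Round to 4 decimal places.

P(component k | x) = π_k·f_k(x) / marginal(x), where marginal(x) = Σ_j π_j·f_j(x).
Evaluate each component's likelihood at the observed value:
  f_A = 1.06483
  f_B = 0.797885
  f_C = 6.51056e-17
Prior × likelihood for each component:
  π_A·f_A = 0.37 × 1.06483 = 0.393986
  π_B·f_B = 0.36 × 0.797885 = 0.287238
  π_C·f_C = 0.27 × 6.51056e-17 = 1.75785e-17
Denominator: 0.393986 + 0.287238 + 1.75785e-17 = 0.681224
P(Type B | data) ≈ 0.4217

0.4217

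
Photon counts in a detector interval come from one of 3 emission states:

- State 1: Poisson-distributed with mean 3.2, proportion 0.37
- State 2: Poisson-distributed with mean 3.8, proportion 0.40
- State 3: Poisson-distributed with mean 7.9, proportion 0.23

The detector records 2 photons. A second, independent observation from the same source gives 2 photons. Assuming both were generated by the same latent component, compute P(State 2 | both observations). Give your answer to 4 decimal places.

0.3926

The responsibility of component k is π_k f_k(x) divided by Σ_j π_j f_j(x).
Since both observations come from the same component, the likelihood for component k is f_k(x₁)·f_k(x₂).
  L_1 = [e^(−3.2)·3.2^2/2! = 0.208702] × [0.208702] = 0.0435567
  L_2 = [e^(−3.8)·3.8^2/2! = 0.161517] × [0.161517] = 0.0260877
  L_3 = [e^(−7.9)·7.9^2/2! = 0.0115691] × [0.0115691] = 0.000133843
Weight by the priors:
  π_1·L_1 = 0.37 × 0.0435567 = 0.016116
  π_2·L_2 = 0.40 × 0.0260877 = 0.0104351
  π_3·L_3 = 0.23 × 0.000133843 = 3.07839e-05
Evidence: 0.016116 + 0.0104351 + 3.07839e-05 = 0.0265819
P(State 2 | x₁, x₂) ≈ 0.3926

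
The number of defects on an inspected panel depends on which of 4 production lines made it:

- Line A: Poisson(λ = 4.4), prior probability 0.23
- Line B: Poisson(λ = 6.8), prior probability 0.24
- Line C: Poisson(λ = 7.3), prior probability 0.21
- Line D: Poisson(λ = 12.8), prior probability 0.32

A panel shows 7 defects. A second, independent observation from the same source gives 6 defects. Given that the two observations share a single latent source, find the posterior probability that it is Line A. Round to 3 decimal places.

0.181

By Bayes' theorem, P(k | x) = π_k f_k(x) / Σ_j π_j f_j(x).
Since both observations come from the same component, the likelihood for component k is f_k(x₁)·f_k(x₂).
  p_A = [e^(−4.4)·4.4^7/7! = 0.0777754] × [0.123734] = 0.00962344
  p_B = [e^(−6.8)·6.8^7/7! = 0.148569] × [0.152939] = 0.0227221
  p_C = [e^(−7.3)·7.3^7/7! = 0.148074] × [0.141989] = 0.0210249
  p_D = [e^(−12.8)·12.8^7/7! = 0.0308368] × [0.0168639] = 0.000520029
Weight by the priors:
  π_A·p_A = 0.23 × 0.00962344 = 0.00221339
  π_B·p_B = 0.24 × 0.0227221 = 0.0054533
  π_C·p_C = 0.21 × 0.0210249 = 0.00441524
  π_D·p_D = 0.32 × 0.000520029 = 0.000166409
Sum: 0.00221339 + 0.0054533 + 0.00441524 + 0.000166409 = 0.0122483
So the posterior for Line A is 0.00221339 / 0.0122483 ≈ 0.181.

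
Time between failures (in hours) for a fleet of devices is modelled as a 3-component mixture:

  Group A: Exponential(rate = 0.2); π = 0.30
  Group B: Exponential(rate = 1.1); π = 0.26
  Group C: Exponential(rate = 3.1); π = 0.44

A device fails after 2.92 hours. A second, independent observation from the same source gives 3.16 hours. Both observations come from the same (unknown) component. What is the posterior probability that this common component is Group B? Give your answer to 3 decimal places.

Posterior ∝ prior × likelihood, so P(k | x) ∝ w_k f_k(x); normalise over all components.
Since both observations come from the same component, the likelihood for component k is f_k(x₁)·f_k(x₂).
  p_A = [0.111533] × [0.106306] = 0.0118565
  p_B = [0.0443036] × [0.034024] = 0.00150738
  p_C = [0.000363185] × [0.000172589] = 6.26817e-08
Prior × likelihood for each component:
  w_A·p_A = 0.30 × 0.0118565 = 0.00355696
  w_B·p_B = 0.26 × 0.00150738 = 0.00039192
  w_C·p_C = 0.44 × 6.26817e-08 = 2.758e-08
Denominator: 0.00355696 + 0.00039192 + 2.758e-08 = 0.00394891
So the posterior for Group B is 0.00039192 / 0.00394891 ≈ 0.099.

0.099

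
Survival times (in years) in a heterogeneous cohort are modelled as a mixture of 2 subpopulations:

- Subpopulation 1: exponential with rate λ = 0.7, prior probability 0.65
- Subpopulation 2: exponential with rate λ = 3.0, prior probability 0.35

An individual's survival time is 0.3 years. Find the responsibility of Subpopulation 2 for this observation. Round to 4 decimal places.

0.5365

The responsibility of component k is w_k f_k(x) divided by Σ_j w_j f_j(x).
Evaluate each component's likelihood at the observed value:
  f_1 = 0.567409
  f_2 = 1.21971
Unnormalised posteriors:
  w_1·f_1 = 0.65 × 0.567409 = 0.368816
  w_2·f_2 = 0.35 × 1.21971 = 0.426898
Marginal: 0.368816 + 0.426898 = 0.795714
Responsibility of Subpopulation 2: 0.426898 / 0.795714 ≈ 0.5365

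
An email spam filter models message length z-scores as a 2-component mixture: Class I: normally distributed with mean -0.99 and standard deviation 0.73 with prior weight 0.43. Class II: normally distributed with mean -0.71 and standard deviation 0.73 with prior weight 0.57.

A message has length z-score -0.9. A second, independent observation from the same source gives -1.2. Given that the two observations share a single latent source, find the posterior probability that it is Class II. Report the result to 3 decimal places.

The responsibility of component k is π_k f_k(x) divided by Σ_j π_j f_j(x).
Since both observations come from the same component, the likelihood for component k is f_k(x₁)·f_k(x₂).
  L_I = [(1/(0.73·√(2π)))·exp(−(-0.9−-0.99)²/(2·0.73²)) = 0.546496·exp(-0.00760) = 0.542359] × [0.524345] = 0.284383
  L_II = [(1/(0.73·√(2π)))·exp(−(-0.9−-0.71)²/(2·0.73²)) = 0.546496·exp(-0.03387) = 0.528296] × [0.436265] = 0.230477
Multiply by the mixture weights:
  π_I·L_I = 0.43 × 0.284383 = 0.122285
  π_II·L_II = 0.57 × 0.230477 = 0.131372
Normaliser: 0.122285 + 0.131372 = 0.253657
P(Class II | x₁,x₂) = 0.131372 / 0.253657 ≈ 0.518

0.518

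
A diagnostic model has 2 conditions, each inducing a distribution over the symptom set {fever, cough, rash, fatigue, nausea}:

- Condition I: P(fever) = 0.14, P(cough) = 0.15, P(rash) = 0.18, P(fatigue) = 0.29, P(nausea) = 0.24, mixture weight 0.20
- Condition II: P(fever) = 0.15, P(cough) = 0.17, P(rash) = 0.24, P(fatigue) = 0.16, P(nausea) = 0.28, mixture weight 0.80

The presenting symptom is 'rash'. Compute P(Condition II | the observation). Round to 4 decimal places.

0.8421

The responsibility of component k is w_k f_k(x) divided by Σ_j w_j f_j(x).
Categorical probabilities:
  L_I = 0.18
  L_II = 0.24
Unnormalised posteriors:
  w_I·L_I = 0.20 × 0.18 = 0.036
  w_II·L_II = 0.80 × 0.24 = 0.192
Normaliser: 0.036 + 0.192 = 0.228
P(Condition II | the observation) = 0.192 / 0.228 ≈ 0.8421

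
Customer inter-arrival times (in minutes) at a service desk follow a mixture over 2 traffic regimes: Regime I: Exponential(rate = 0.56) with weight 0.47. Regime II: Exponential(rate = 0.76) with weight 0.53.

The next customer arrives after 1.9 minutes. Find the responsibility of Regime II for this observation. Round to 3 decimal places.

0.511

Apply Bayes' rule: the posterior for each component is proportional to its prior times its likelihood at x.
Component likelihoods at x = 1.9 minutes:
  f_I = 0.193241
  f_II = 0.179346
Unnormalised posteriors:
  w_I·f_I = 0.47 × 0.193241 = 0.0908231
  w_II·f_II = 0.53 × 0.179346 = 0.0950535
Sum: 0.0908231 + 0.0950535 = 0.185877
P(Regime II | data) ≈ 0.511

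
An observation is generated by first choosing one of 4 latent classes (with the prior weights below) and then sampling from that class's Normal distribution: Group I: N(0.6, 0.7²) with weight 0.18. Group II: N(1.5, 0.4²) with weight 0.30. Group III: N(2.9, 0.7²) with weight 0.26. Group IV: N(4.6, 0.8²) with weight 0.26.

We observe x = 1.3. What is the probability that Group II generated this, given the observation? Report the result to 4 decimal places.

The responsibility of component k is P(Z=k) f_k(x) divided by Σ_j P(Z=j) f_j(x).
Component likelihoods at x = 1.3:
  f_I = 0.345672
  f_II = 0.880163
  f_III = 0.0418147
  f_IV = 0.000100676
Unnormalised posteriors:
  P(Z=I)·f_I = 0.18 × 0.345672 = 0.062221
  P(Z=II)·f_II = 0.30 × 0.880163 = 0.264049
  P(Z=III)·f_III = 0.26 × 0.0418147 = 0.0108718
  P(Z=IV)·f_IV = 0.26 × 0.000100676 = 2.61756e-05
Normaliser: 0.062221 + 0.264049 + 0.0108718 + 2.61756e-05 = 0.337168
P(Group II | data) ≈ 0.7831

0.7831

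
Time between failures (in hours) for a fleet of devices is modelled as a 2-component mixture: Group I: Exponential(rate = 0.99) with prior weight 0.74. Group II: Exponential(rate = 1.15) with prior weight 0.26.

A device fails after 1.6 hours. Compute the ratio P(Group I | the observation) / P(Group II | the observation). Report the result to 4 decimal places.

The posterior odds equal the prior odds times the likelihood ratio: (w_i/w_j)·(f_i(x)/f_j(x)).
Component likelihoods at x = 1.6 hours:
  f_I = 0.203101
  f_II = 0.18264
0.150295 / 0.0474864 ≈ 3.1650

3.1650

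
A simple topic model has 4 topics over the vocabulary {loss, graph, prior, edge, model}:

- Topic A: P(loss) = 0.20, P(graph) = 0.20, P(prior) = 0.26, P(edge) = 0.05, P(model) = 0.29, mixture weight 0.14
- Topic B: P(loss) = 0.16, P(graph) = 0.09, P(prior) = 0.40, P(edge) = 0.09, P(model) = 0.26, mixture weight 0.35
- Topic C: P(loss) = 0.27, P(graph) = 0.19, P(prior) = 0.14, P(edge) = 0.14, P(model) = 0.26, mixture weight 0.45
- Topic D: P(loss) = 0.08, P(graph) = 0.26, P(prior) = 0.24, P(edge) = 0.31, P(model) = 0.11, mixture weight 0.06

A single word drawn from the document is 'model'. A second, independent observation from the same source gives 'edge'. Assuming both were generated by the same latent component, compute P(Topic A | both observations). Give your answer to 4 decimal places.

Posterior ∝ prior × likelihood, so P(k | x) ∝ π_k f_k(x); normalise over all components.
Since both observations come from the same component, the likelihood for component k is f_k(x₁)·f_k(x₂).
  L_A = [0.29] × [0.05] = 0.0145
  L_B = [0.26] × [0.09] = 0.0234
  L_C = [0.26] × [0.14] = 0.0364
  L_D = [0.11] × [0.31] = 0.0341
Prior × likelihood for each component:
  π_A·L_A = 0.14 × 0.0145 = 0.00203
  π_B·L_B = 0.35 × 0.0234 = 0.00819
  π_C·L_C = 0.45 × 0.0364 = 0.01638
  π_D·L_D = 0.06 × 0.0341 = 0.002046
Marginal: 0.00203 + 0.00819 + 0.01638 + 0.002046 = 0.028646
P(Topic A | x₁, x₂) ≈ 0.0709

0.0709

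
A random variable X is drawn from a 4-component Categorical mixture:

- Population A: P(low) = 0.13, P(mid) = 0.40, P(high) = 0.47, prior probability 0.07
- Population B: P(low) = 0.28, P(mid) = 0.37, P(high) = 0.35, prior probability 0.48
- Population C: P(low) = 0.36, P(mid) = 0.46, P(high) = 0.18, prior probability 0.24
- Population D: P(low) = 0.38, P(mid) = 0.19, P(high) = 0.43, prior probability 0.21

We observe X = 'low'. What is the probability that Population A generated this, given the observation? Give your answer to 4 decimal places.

Posterior ∝ prior × likelihood, so P(k | x) ∝ π_k f_k(x); normalise over all components.
Categorical probabilities:
  p_A = 0.13
  p_B = 0.28
  p_C = 0.36
  p_D = 0.38
Prior × likelihood for each component:
  π_A·p_A = 0.07 × 0.13 = 0.0091
  π_B·p_B = 0.48 × 0.28 = 0.1344
  π_C·p_C = 0.24 × 0.36 = 0.0864
  π_D·p_D = 0.21 × 0.38 = 0.0798
Normaliser: 0.0091 + 0.1344 + 0.0864 + 0.0798 = 0.3097
So the posterior for Population A is 0.0091 / 0.3097 ≈ 0.0294.

0.0294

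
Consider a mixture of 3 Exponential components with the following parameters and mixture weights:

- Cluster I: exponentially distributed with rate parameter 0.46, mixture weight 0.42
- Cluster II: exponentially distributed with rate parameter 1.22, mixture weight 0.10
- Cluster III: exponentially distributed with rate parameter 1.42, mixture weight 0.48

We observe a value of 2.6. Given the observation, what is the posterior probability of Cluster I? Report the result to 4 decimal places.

0.7255

Posterior ∝ prior × likelihood, so P(k | x) ∝ π_k f_k(x); normalise over all components.
Exponential densities:
  f_I = 0.46·e^(−0.46·2.6) = 0.46·e^(−1.1960) = 0.139105
  f_II = 1.22·e^(−1.22·2.6) = 1.22·e^(−3.1720) = 0.051142
  f_III = 1.42·e^(−1.42·2.6) = 1.42·e^(−3.6920) = 0.0353894
Weight by the priors:
  π_I·f_I = 0.42 × 0.139105 = 0.058424
  π_II·f_II = 0.10 × 0.051142 = 0.0051142
  π_III·f_III = 0.48 × 0.0353894 = 0.0169869
Sum: 0.058424 + 0.0051142 + 0.0169869 = 0.0805251
Responsibility of Cluster I: 0.058424 / 0.0805251 ≈ 0.7255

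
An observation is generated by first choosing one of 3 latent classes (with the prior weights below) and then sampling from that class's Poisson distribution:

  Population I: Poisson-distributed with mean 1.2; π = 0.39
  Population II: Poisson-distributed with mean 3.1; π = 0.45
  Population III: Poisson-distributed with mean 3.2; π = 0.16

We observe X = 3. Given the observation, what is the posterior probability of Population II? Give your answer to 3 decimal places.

0.592

By Bayes' theorem, P(k | x) = π_k f_k(x) / Σ_j π_j f_j(x).
Poisson probabilities:
  p_I = e^(−1.2)·1.2^3/3! = 0.0867439
  p_II = e^(−3.1)·3.1^3/3! = 0.223677
  p_III = e^(−3.2)·3.2^3/3! = 0.222616
Prior × likelihood for each component:
  π_I·p_I = 0.39 × 0.0867439 = 0.0338301
  π_II·p_II = 0.45 × 0.223677 = 0.100655
  π_III·p_III = 0.16 × 0.222616 = 0.0356186
Evidence: 0.0338301 + 0.100655 + 0.0356186 = 0.170103
P(Population II | data) = 0.100655 / 0.170103 ≈ 0.592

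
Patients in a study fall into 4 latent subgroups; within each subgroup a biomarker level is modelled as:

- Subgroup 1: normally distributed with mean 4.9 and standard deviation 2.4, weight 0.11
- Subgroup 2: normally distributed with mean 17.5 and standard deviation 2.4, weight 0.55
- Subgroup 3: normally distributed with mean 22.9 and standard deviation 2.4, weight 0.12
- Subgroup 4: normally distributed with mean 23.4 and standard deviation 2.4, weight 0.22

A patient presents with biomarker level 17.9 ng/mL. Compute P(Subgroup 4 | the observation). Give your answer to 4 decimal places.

Apply Bayes' rule: the posterior for each component is proportional to its prior times its likelihood at x.
Normal densities:
  p_1 = 7.07194e-08
  p_2 = 0.163933
  p_3 = 0.0189766
  p_4 = 0.0120309
Unnormalised posteriors:
  P(Z=1)·p_1 = 0.11 × 7.07194e-08 = 7.77913e-09
  P(Z=2)·p_2 = 0.55 × 0.163933 = 0.0901633
  P(Z=3)·p_3 = 0.12 × 0.0189766 = 0.0022772
  P(Z=4)·p_4 = 0.22 × 0.0120309 = 0.0026468
Sum: 7.77913e-09 + 0.0901633 + 0.0022772 + 0.0026468 = 0.0950873
Responsibility of Subgroup 4: 0.0026468 / 0.0950873 ≈ 0.0278

0.0278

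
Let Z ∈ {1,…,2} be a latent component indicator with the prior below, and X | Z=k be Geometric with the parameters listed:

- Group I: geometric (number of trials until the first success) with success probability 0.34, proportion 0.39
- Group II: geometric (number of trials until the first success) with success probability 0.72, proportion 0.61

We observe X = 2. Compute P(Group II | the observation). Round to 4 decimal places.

0.5842

By Bayes' theorem, P(k | x) = w_k f_k(x) / Σ_j w_j f_j(x).
Evaluate each component's likelihood at the observed value:
  L_I = 0.34·(1−0.34)^1 = 0.34·0.66 = 0.2244
  L_II = 0.72·(1−0.72)^1 = 0.72·0.28 = 0.2016
Unnormalised posteriors:
  w_I·L_I = 0.39 × 0.2244 = 0.087516
  w_II·L_II = 0.61 × 0.2016 = 0.122976
Denominator: 0.087516 + 0.122976 = 0.210492
So the posterior for Group II is 0.122976 / 0.210492 ≈ 0.5842.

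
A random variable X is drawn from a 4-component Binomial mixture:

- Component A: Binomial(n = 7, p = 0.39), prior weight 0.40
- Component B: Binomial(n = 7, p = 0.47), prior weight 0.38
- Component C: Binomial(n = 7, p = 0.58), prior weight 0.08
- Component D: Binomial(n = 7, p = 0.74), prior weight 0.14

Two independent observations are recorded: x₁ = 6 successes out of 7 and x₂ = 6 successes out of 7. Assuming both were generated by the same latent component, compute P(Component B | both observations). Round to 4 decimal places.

0.0428

P(component k | x) = π_k·f_k(x) / marginal(x), where marginal(x) = Σ_j π_j·f_j(x).
Since both observations come from the same component, the likelihood for component k is f_k(x₁)·f_k(x₂).
  f_A = [C(7,6)·0.39^6·0.61^1 = 7·0.00351874·0.61 = 0.015025] × [0.015025] = 0.000225752
  f_B = [C(7,6)·0.47^6·0.53^1 = 7·0.0107792·0.53 = 0.0399909] × [0.0399909] = 0.00159927
  f_C = [C(7,6)·0.58^6·0.42^1 = 7·0.0380687·0.42 = 0.111922] × [0.111922] = 0.0125265
  f_D = [C(7,6)·0.74^6·0.26^1 = 7·0.164206·0.26 = 0.298856] × [0.298856] = 0.0893148
Unnormalised posteriors:
  π_A·f_A = 0.40 × 0.000225752 = 9.03007e-05
  π_B·f_B = 0.38 × 0.00159927 = 0.000607723
  π_C·f_C = 0.08 × 0.0125265 = 0.00100212
  π_D·f_D = 0.14 × 0.0893148 = 0.0125041
Normaliser: 9.03007e-05 + 0.000607723 + 0.00100212 + 0.0125041 = 0.0142042
So the posterior for Component B is 0.000607723 / 0.0142042 ≈ 0.0428.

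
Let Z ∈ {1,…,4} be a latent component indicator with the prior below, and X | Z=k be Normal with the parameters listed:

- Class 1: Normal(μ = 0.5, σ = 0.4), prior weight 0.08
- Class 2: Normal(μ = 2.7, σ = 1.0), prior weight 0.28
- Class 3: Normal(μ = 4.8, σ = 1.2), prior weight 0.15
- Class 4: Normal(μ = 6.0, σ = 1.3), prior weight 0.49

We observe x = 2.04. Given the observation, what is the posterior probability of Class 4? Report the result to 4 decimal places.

By Bayes' theorem, P(k | x) = P(Z=k) f_k(x) / Σ_j P(Z=j) f_j(x).
Component likelihoods at x = 2.04:
  p_1 = (1/(0.4·√(2π)))·exp(−(2.04−0.5)²/(2·0.4²)) = 0.997356·exp(-7.41125) = 0.000602816
  p_2 = (1/(1.0·√(2π)))·exp(−(2.04−2.7)²/(2·1.0²)) = 0.398942·exp(-0.21780) = 0.320864
  p_3 = (1/(1.2·√(2π)))·exp(−(2.04−4.8)²/(2·1.2²)) = 0.332452·exp(-2.64500) = 0.0236059
  p_4 = (1/(1.3·√(2π)))·exp(−(2.04−6.0)²/(2·1.3²)) = 0.306879·exp(-4.63953) = 0.00296514
Prior × likelihood for each component:
  P(Z=1)·p_1 = 0.08 × 0.000602816 = 4.82253e-05
  P(Z=2)·p_2 = 0.28 × 0.320864 = 0.0898419
  P(Z=3)·p_3 = 0.15 × 0.0236059 = 0.00354088
  P(Z=4)·p_4 = 0.49 × 0.00296514 = 0.00145292
Marginal: 4.82253e-05 + 0.0898419 + 0.00354088 + 0.00145292 = 0.0948839
So the posterior for Class 4 is 0.00145292 / 0.0948839 ≈ 0.0153.

0.0153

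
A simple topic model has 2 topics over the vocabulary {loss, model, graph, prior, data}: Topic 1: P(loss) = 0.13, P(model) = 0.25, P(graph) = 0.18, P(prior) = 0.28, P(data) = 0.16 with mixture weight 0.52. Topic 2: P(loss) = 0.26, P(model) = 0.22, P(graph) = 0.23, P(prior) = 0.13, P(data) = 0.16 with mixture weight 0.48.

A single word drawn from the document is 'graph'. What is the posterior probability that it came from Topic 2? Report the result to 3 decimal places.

0.541

P(component k | x) = π_k·f_k(x) / marginal(x), where marginal(x) = Σ_j π_j·f_j(x).
Component likelihoods at x = 'graph':
  f_1 = 0.18
  f_2 = 0.23
Weight by the priors:
  π_1·f_1 = 0.52 × 0.18 = 0.0936
  π_2·f_2 = 0.48 × 0.23 = 0.1104
Marginal: 0.0936 + 0.1104 = 0.204
P(Topic 2 | 'graph') ≈ 0.541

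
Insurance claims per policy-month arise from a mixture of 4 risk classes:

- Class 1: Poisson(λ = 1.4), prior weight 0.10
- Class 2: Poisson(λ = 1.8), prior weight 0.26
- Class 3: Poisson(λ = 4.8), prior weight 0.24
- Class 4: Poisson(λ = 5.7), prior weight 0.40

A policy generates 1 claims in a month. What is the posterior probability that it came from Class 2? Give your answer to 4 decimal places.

The responsibility of component k is π_k f_k(x) divided by Σ_j π_j f_j(x).
Component likelihoods at x = 1 claims:
  p_1 = e^(−1.4)·1.4^1/1! = 0.345236
  p_2 = e^(−1.8)·1.8^1/1! = 0.297538
  p_3 = e^(−4.8)·4.8^1/1! = 0.0395028
  p_4 = e^(−5.7)·5.7^1/1! = 0.019072
Weight by the priors:
  π_1·p_1 = 0.10 × 0.345236 = 0.0345236
  π_2·p_2 = 0.26 × 0.297538 = 0.0773599
  π_3·p_3 = 0.24 × 0.0395028 = 0.00948067
  π_4·p_4 = 0.40 × 0.019072 = 0.0076288
Evidence: 0.0345236 + 0.0773599 + 0.00948067 + 0.0076288 = 0.128993
P(Class 2 | data) ≈ 0.5997

0.5997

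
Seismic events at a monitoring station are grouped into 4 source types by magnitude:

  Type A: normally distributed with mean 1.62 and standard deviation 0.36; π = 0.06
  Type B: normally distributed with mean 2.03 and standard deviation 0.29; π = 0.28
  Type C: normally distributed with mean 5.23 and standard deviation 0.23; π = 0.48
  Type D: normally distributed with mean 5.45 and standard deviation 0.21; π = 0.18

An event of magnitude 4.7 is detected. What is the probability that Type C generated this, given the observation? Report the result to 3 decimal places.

Apply Bayes' rule: the posterior for each component is proportional to its prior times its likelihood at x.
Component likelihoods at x = 4.7:
  L_A = (1/(0.36·√(2π)))·exp(−(4.7−1.62)²/(2·0.36²)) = 1.108173·exp(-36.59877) = 1.41243e-16
  L_B = (1/(0.29·√(2π)))·exp(−(4.7−2.03)²/(2·0.29²)) = 1.375663·exp(-42.38347) = 5.39019e-19
  L_C = (1/(0.23·√(2π)))·exp(−(4.7−5.23)²/(2·0.23²)) = 1.734532·exp(-2.65501) = 0.121934
  L_D = (1/(0.21·√(2π)))·exp(−(4.7−5.45)²/(2·0.21²)) = 1.899725·exp(-6.37755) = 0.00322816
Multiply by the mixture weights:
  w_A·L_A = 0.06 × 1.41243e-16 = 8.47456e-18
  w_B·L_B = 0.28 × 5.39019e-19 = 1.50925e-19
  w_C·L_C = 0.48 × 0.121934 = 0.0585285
  w_D·L_D = 0.18 × 0.00322816 = 0.000581069
Sum: 8.47456e-18 + 1.50925e-19 + 0.0585285 + 0.000581069 = 0.0591096
So the posterior for Type C is 0.0585285 / 0.0591096 ≈ 0.990.

0.990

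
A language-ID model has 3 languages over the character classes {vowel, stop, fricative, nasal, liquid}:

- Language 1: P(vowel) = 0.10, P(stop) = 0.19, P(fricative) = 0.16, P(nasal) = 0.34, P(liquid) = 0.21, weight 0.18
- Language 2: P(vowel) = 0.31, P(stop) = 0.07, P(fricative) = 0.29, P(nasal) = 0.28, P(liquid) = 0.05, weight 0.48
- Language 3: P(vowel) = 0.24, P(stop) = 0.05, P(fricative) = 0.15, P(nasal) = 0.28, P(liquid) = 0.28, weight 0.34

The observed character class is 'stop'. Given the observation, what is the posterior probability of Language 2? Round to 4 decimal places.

0.3962

P(component k | x) = π_k·f_k(x) / marginal(x), where marginal(x) = Σ_j π_j·f_j(x).
Categorical probabilities:
  L_1 = 0.19
  L_2 = 0.07
  L_3 = 0.05
Prior × likelihood for each component:
  π_1·L_1 = 0.18 × 0.19 = 0.0342
  π_2·L_2 = 0.48 × 0.07 = 0.0336
  π_3·L_3 = 0.34 × 0.05 = 0.017
Evidence: 0.0342 + 0.0336 + 0.017 = 0.0848
P(Language 2 | x) ≈ 0.3962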